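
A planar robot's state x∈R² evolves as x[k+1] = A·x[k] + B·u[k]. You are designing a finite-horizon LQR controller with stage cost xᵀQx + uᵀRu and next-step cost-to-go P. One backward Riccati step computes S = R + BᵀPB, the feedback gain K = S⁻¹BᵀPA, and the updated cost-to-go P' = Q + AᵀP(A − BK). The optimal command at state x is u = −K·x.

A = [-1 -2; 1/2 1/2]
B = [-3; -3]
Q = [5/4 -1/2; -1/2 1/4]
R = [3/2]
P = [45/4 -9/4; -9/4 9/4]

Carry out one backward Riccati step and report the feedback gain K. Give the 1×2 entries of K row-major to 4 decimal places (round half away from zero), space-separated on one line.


BᵀP = [-27.0000 0.0000]
S = R + BᵀPB = [3/2] + [81.0000] = [82.5000]
BᵀPA = [27.0000 54.0000]
K = S⁻¹·BᵀPA = [0.3273 0.6545]
A−BK = [-0.0182 -0.0364; 1.4818 2.4636]
AᵀP(A−BK) = [5.2261 8.7648; 8.7648 14.7170]
P' = Q + AᵀP(A−BK) = [6.4761 8.2648; 8.2648 14.9670]
tr(P') = 21.4432

0.3273 0.6545


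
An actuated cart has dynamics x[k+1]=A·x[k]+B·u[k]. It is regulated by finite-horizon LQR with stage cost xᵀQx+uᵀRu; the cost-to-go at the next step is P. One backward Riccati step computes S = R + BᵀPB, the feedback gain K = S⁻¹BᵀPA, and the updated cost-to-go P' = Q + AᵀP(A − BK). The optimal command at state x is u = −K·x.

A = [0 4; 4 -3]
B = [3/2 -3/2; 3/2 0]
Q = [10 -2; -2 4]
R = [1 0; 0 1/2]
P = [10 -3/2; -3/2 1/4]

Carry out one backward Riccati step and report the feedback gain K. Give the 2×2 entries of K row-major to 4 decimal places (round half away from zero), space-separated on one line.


BᵀP = [12.7500 -1.8750; -15.0000 2.2500]
S = R + BᵀPB = [1 0; 0 1/2] + [16.3125 -19.1250; -19.1250 22.5000] = [17.3125 -19.1250; -19.1250 23.0000]
BᵀPA = [-7.5000 56.6250; 9.0000 -66.7500]
K = S⁻¹·BᵀPA = [-0.0116 0.7952; 0.3817 -2.2410]
A−BK = [0.5899 -0.5542; 4.0173 -4.1928]
AᵀP(A−BK) = [0.4781 -0.8675; -0.8675 3.6386]
P' = Q + AᵀP(A−BK) = [10.4781 -2.8675; -2.8675 7.6386]
tr(P') = 18.1166

-0.0116 0.7952 0.3817 -2.2410


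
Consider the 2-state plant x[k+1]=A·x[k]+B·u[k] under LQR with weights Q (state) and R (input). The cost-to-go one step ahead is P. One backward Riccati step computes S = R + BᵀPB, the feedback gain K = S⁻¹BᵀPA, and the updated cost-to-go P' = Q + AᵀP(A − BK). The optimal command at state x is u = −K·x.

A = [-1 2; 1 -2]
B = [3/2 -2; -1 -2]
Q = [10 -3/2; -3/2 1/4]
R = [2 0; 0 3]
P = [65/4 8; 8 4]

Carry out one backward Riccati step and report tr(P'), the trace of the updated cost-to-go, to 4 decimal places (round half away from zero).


BᵀP = [16.3750 8.0000; -48.5000 -24.0000]
S = R + BᵀPB = [2 0; 0 3] + [16.5625 -48.7500; -48.7500 145.0000] = [18.5625 -48.7500; -48.7500 148.0000]
BᵀPA = [-8.3750 16.7500; 24.5000 -49.0000]
K = S⁻¹·BᵀPA = [-0.1217 0.2435; 0.1254 -0.2509]
A−BK = [-0.5665 1.1330; 1.1292 -2.2583]
AᵀP(A−BK) = [0.1571 -0.3143; -0.3143 0.6286]
P' = Q + AᵀP(A−BK) = [10.1571 -1.8143; -1.8143 0.8786]
tr(P') = 11.0357

11.0357


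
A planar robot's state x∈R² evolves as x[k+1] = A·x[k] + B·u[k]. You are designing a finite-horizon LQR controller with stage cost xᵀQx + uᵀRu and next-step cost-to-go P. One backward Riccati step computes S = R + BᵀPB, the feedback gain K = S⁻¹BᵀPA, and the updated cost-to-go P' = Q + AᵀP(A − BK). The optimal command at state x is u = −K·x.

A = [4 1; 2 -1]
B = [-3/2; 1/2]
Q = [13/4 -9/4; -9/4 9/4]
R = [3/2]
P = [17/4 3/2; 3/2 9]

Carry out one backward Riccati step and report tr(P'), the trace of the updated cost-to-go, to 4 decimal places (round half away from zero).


108.8559

BᵀP = [-5.6250 2.2500]
S = R + BᵀPB = [3/2] + [9.5625] = [11.0625]
BᵀPA = [-18.0000 -7.8750]
K = S⁻¹·BᵀPA = [-1.6271 -0.7119]
A−BK = [1.5593 -0.0678; 2.8136 -0.6441]
AᵀP(A−BK) = [98.7119 -16.8136; -16.8136 4.6441]
P' = Q + AᵀP(A−BK) = [101.9619 -19.0636; -19.0636 6.8941]
tr(P') = 108.8559


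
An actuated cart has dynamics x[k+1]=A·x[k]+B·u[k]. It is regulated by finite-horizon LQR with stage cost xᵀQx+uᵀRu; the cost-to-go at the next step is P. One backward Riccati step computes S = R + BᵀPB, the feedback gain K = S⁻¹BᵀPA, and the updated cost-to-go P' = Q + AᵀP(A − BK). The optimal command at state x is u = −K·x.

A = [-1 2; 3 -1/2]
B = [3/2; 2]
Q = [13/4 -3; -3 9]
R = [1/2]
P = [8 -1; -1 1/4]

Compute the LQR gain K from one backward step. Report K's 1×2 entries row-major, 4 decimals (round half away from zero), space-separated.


BᵀP = [10.0000 -1.0000]
S = R + BᵀPB = [1/2] + [13.0000] = [13.5000]
BᵀPA = [-13.0000 20.5000]
K = S⁻¹·BᵀPA = [-0.9630 1.5185]
A−BK = [0.4444 -0.2778; 4.9259 -3.5370]
AᵀP(A−BK) = [3.7315 -3.1343; -3.1343 2.9329]
P' = Q + AᵀP(A−BK) = [6.9815 -6.1343; -6.1343 11.9329]
tr(P') = 18.9144

-0.9630 1.5185


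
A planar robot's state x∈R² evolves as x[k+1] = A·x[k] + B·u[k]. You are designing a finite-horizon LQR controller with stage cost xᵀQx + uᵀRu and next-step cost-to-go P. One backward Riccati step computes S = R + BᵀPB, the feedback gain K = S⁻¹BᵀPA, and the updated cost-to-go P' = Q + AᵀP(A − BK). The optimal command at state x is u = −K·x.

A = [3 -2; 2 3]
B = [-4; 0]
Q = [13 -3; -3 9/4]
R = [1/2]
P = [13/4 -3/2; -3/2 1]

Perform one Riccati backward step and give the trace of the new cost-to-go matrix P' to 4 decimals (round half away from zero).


19.7381

BᵀP = [-13.0000 6.0000]
S = R + BᵀPB = [1/2] + [52.0000] = [52.5000]
BᵀPA = [-27.0000 44.0000]
K = S⁻¹·BᵀPA = [-0.5143 0.8381]
A−BK = [0.9429 1.3524; 2.0000 3.0000]
AᵀP(A−BK) = [1.3643 1.6286; 1.6286 3.1238]
P' = Q + AᵀP(A−BK) = [14.3643 -1.3714; -1.3714 5.3738]
tr(P') = 19.7381


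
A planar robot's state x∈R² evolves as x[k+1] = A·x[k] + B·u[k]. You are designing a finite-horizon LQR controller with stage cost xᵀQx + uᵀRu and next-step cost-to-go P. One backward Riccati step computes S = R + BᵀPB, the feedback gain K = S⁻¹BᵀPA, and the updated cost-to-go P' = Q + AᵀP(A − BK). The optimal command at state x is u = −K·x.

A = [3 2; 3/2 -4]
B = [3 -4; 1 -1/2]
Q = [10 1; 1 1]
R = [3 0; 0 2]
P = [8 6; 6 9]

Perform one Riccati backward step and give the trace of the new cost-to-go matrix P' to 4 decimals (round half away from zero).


BᵀP = [30.0000 27.0000; -35.0000 -28.5000]
S = R + BᵀPB = [3 0; 0 2] + [117.0000 -133.5000; -133.5000 154.2500] = [120.0000 -133.5000; -133.5000 156.2500]
BᵀPA = [130.5000 -48.0000; -147.7500 44.0000]
K = S⁻¹·BᵀPA = [0.7179 -1.7526; -0.3323 -1.2158]
A−BK = [-0.4826 2.3945; 0.6160 -2.8553]
AᵀP(A−BK) = [3.4778 -10.9232; -10.9232 49.3711]
P' = Q + AᵀP(A−BK) = [13.4778 -9.9232; -9.9232 50.3711]
tr(P') = 63.8488

63.8488


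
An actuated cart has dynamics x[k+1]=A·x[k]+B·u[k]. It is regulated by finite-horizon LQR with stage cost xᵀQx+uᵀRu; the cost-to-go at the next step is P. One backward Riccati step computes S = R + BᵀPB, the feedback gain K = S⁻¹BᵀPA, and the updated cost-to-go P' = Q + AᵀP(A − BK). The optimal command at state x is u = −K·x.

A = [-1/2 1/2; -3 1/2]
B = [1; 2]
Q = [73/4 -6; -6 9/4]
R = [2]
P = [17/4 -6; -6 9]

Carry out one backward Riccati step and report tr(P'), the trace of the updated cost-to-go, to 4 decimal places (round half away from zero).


BᵀP = [-7.7500 12.0000]
S = R + BᵀPB = [2] + [16.2500] = [18.2500]
BᵀPA = [-32.1250 2.1250]
K = S⁻¹·BᵀPA = [-1.7603 0.1164]
A−BK = [1.2603 0.3836; 0.5205 0.2671]
AᵀP(A−BK) = [7.5137 -0.3219; -0.3219 0.0651]
P' = Q + AᵀP(A−BK) = [25.7637 -6.3219; -6.3219 2.3151]
tr(P') = 28.0788

28.0788


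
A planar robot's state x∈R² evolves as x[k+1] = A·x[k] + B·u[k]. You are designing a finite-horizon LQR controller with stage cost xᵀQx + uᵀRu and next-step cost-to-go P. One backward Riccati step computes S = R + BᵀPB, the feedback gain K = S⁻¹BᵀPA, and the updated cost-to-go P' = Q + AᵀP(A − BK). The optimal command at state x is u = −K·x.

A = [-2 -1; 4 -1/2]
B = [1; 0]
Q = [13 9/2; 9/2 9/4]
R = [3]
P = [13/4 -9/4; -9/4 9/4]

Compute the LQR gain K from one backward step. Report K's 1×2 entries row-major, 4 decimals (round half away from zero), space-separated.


-2.4800 -0.3400

BᵀP = [3.2500 -2.2500]
S = R + BᵀPB = [3] + [3.2500] = [6.2500]
BᵀPA = [-15.5000 -2.1250]
K = S⁻¹·BᵀPA = [-2.4800 -0.3400]
A−BK = [0.4800 -0.6600; 4.0000 -0.5000]
AᵀP(A−BK) = [46.5600 3.4800; 3.4800 0.8400]
P' = Q + AᵀP(A−BK) = [59.5600 7.9800; 7.9800 3.0900]
tr(P') = 62.6500


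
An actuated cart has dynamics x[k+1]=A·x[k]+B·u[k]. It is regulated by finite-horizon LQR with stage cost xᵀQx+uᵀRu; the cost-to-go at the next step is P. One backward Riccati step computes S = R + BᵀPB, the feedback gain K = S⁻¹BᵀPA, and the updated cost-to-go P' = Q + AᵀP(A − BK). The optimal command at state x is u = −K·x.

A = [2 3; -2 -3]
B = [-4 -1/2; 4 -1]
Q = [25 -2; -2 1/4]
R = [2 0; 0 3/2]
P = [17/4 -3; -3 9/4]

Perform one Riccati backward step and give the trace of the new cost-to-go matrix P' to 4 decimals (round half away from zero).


26.8568

BᵀP = [-29.0000 21.0000; 0.8750 -0.7500]
S = R + BᵀPB = [2 0; 0 3/2] + [200.0000 -6.5000; -6.5000 0.3125] = [202.0000 -6.5000; -6.5000 1.8125]
BᵀPA = [-100.0000 -150.0000; 3.2500 4.8750]
K = S⁻¹·BᵀPA = [-0.4944 -0.7416; 0.0201 0.0301]
A−BK = [0.0324 0.0486; -0.0023 -0.0035]
AᵀP(A−BK) = [0.4944 0.7416; 0.7416 1.1124]
P' = Q + AᵀP(A−BK) = [25.4944 -1.2584; -1.2584 1.3624]
tr(P') = 26.8568


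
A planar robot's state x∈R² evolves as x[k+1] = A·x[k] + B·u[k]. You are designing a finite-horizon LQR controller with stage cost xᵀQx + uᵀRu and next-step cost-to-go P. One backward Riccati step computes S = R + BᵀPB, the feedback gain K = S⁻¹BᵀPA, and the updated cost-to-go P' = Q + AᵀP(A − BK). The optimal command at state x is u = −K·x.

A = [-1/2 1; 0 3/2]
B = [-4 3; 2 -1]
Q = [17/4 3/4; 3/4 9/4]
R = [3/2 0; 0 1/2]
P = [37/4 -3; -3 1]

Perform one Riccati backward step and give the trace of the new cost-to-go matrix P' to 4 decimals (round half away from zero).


6.5908

BᵀP = [-43.0000 14.0000; 30.7500 -10.0000]
S = R + BᵀPB = [3/2 0; 0 1/2] + [200.0000 -143.0000; -143.0000 102.2500] = [201.5000 -143.0000; -143.0000 102.7500]
BᵀPA = [21.5000 -22.0000; -15.3750 15.7500]
K = S⁻¹·BᵀPA = [0.0412 -0.0323; -0.0924 0.1083]
A−BK = [-0.0583 0.5458; -0.1747 1.6730]
AᵀP(A−BK) = [0.0077 -0.0149; -0.0149 0.0832]
P' = Q + AᵀP(A−BK) = [4.2577 0.7351; 0.7351 2.3332]
tr(P') = 6.5908


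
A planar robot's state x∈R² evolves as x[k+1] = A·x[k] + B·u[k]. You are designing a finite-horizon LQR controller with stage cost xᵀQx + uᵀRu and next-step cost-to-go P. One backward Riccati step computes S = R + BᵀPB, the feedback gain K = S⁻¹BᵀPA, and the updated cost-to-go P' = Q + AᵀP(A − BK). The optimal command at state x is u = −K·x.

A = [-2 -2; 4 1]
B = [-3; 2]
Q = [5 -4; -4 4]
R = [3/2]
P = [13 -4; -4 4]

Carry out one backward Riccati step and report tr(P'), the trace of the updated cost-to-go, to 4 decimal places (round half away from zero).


BᵀP = [-47.0000 20.0000]
S = R + BᵀPB = [3/2] + [181.0000] = [182.5000]
BᵀPA = [174.0000 114.0000]
K = S⁻¹·BᵀPA = [0.9534 0.6247]
A−BK = [0.8603 -0.1260; 2.0932 -0.2493]
AᵀP(A−BK) = [14.1041 -0.6904; -0.6904 0.7890]
P' = Q + AᵀP(A−BK) = [19.1041 -4.6904; -4.6904 4.7890]
tr(P') = 23.8932

23.8932


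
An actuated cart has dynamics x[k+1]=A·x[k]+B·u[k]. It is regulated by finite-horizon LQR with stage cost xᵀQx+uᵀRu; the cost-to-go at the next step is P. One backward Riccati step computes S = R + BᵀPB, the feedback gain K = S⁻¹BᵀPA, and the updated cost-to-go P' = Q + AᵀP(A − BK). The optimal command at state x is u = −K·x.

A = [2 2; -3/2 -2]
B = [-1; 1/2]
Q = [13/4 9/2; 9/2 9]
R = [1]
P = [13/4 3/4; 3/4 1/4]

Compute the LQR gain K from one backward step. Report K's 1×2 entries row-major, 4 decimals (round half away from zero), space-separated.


BᵀP = [-2.8750 -0.6250]
S = R + BᵀPB = [1] + [2.5625] = [3.5625]
BᵀPA = [-4.8125 -4.5000]
K = S⁻¹·BᵀPA = [-1.3509 -1.2632]
A−BK = [0.6491 0.7368; -0.8246 -1.3684]
AᵀP(A−BK) = [2.5614 2.4211; 2.4211 2.3158]
P' = Q + AᵀP(A−BK) = [5.8114 6.9211; 6.9211 11.3158]
tr(P') = 17.1272

-1.3509 -1.2632


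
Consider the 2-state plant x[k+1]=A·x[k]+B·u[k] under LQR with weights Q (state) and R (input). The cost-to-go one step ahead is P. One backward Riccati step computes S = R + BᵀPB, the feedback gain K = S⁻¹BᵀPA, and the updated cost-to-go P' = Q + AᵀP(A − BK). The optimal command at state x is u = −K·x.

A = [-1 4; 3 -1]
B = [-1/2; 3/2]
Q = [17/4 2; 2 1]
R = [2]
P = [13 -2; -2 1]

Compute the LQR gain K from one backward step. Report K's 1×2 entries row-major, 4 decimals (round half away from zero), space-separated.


1.6190 -3.8571

BᵀP = [-9.5000 2.5000]
S = R + BᵀPB = [2] + [8.5000] = [10.5000]
BᵀPA = [17.0000 -40.5000]
K = S⁻¹·BᵀPA = [1.6190 -3.8571]
A−BK = [-0.1905 2.0714; 0.5714 4.7857]
AᵀP(A−BK) = [6.4762 -15.4286; -15.4286 68.7857]
P' = Q + AᵀP(A−BK) = [10.7262 -13.4286; -13.4286 69.7857]
tr(P') = 80.5119


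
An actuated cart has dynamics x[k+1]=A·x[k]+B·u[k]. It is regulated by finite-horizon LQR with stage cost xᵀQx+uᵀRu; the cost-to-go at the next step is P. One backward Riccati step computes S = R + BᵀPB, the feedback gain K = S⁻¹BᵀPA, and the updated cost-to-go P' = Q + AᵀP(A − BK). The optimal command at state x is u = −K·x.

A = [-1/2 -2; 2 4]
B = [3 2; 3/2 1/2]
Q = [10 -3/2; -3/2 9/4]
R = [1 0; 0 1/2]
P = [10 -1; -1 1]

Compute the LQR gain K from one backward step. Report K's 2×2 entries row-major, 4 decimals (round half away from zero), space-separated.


BᵀP = [28.5000 -1.5000; 19.5000 -1.5000]
S = R + BᵀPB = [1 0; 0 1/2] + [83.2500 56.2500; 56.2500 38.2500] = [84.2500 56.2500; 56.2500 38.7500]
BᵀPA = [-17.2500 -63.0000; -12.7500 -45.0000]
K = S⁻¹·BᵀPA = [0.4845 0.8944; -1.0323 -2.4596]
A−BK = [0.1112 0.2360; 1.7894 3.8882]
AᵀP(A−BK) = [3.6953 8.0683; 8.0683 17.6646]
P' = Q + AᵀP(A−BK) = [13.6953 6.5683; 6.5683 19.9146]
tr(P') = 33.6099

0.4845 0.8944 -1.0323 -2.4596


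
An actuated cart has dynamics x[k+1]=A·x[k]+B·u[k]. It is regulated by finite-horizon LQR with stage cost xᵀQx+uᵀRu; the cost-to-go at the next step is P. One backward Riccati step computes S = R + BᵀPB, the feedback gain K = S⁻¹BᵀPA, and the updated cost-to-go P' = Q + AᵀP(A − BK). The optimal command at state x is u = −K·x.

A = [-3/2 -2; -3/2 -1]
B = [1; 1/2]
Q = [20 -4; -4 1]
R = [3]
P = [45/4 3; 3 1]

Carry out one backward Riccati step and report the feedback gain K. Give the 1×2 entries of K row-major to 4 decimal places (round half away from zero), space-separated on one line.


-1.3929 -1.6571

BᵀP = [12.7500 3.5000]
S = R + BᵀPB = [3] + [14.5000] = [17.5000]
BᵀPA = [-24.3750 -29.0000]
K = S⁻¹·BᵀPA = [-1.3929 -1.6571]
A−BK = [-0.1071 -0.3429; -0.8036 -0.1714]
AᵀP(A−BK) = [7.1116 8.3571; 8.3571 9.9429]
P' = Q + AᵀP(A−BK) = [27.1116 4.3571; 4.3571 10.9429]
tr(P') = 38.0545


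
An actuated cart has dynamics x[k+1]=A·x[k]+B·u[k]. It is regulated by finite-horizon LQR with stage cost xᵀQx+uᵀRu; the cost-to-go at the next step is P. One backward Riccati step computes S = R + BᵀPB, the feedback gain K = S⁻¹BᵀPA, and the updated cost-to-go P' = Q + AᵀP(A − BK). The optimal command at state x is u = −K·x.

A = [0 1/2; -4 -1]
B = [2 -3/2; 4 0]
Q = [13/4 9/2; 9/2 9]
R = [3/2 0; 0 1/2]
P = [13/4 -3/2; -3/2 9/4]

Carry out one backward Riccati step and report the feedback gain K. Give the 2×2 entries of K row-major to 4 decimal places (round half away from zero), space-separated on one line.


BᵀP = [0.5000 6.0000; -4.8750 2.2500]
S = R + BᵀPB = [3/2 0; 0 1/2] + [25.0000 -0.7500; -0.7500 7.3125] = [26.5000 -0.7500; -0.7500 7.8125]
BᵀPA = [-24.0000 -5.7500; -9.0000 -4.6875]
K = S⁻¹·BᵀPA = [-0.9408 -0.2346; -1.2423 -0.6225]
A−BK = [0.0182 0.0354; -0.2367 -0.0616]
AᵀP(A−BK) = [2.2394 0.7669; 0.7669 0.2955]
P' = Q + AᵀP(A−BK) = [5.4894 5.2669; 5.2669 9.2955]
tr(P') = 14.7849

-0.9408 -0.2346 -1.2423 -0.6225


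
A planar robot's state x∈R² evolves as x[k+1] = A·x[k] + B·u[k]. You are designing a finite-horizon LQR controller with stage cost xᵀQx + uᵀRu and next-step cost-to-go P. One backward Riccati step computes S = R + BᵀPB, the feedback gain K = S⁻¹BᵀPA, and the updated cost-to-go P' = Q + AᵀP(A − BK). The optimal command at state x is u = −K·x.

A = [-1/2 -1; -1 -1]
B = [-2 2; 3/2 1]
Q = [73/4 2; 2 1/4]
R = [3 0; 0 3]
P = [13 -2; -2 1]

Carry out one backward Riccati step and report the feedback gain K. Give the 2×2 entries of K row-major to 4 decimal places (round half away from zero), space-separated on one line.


BᵀP = [-29.0000 5.5000; 24.0000 -3.0000]
S = R + BᵀPB = [3 0; 0 3] + [66.2500 -52.5000; -52.5000 45.0000] = [69.2500 -52.5000; -52.5000 48.0000]
BᵀPA = [9.0000 23.5000; -9.0000 -21.0000]
K = S⁻¹·BᵀPA = [-0.0713 0.0449; -0.2655 -0.3884]
A−BK = [-0.1116 -0.1334; -0.6275 -0.6790]
AᵀP(A−BK) = [0.5023 0.6004; 0.6004 0.7886]
P' = Q + AᵀP(A−BK) = [18.7523 2.6004; 2.6004 1.0386]
tr(P') = 19.7910

-0.0713 0.0449 -0.2655 -0.3884


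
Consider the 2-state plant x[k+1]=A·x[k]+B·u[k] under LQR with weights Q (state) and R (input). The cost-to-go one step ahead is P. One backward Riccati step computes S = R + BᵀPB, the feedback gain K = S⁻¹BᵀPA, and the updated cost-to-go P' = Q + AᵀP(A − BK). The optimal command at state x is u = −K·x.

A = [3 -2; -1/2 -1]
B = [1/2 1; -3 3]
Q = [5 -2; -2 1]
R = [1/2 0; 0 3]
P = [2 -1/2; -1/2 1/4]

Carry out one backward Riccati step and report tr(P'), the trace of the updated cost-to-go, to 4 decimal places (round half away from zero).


13.1340

BᵀP = [2.5000 -1.0000; 0.5000 0.2500]
S = R + BᵀPB = [1/2 0; 0 3] + [4.2500 -0.5000; -0.5000 1.2500] = [4.7500 -0.5000; -0.5000 4.2500]
BᵀPA = [8.0000 -4.0000; 1.3750 -1.2500]
K = S⁻¹·BᵀPA = [1.7398 -0.8840; 0.5282 -0.3981]
A−BK = [1.6019 -1.1599; 3.1348 -2.4577]
AᵀP(A−BK) = [4.9177 -3.2555; -3.2555 2.2163]
P' = Q + AᵀP(A−BK) = [9.9177 -5.2555; -5.2555 3.2163]
tr(P') = 13.1340


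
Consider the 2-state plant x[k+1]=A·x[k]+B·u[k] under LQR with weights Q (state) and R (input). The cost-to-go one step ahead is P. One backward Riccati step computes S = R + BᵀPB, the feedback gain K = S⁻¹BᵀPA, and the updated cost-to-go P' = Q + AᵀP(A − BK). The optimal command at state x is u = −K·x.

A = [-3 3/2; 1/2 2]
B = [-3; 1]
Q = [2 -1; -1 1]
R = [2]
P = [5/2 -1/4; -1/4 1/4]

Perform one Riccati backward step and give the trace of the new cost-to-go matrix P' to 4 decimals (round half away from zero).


6.4202

BᵀP = [-7.7500 1.0000]
S = R + BᵀPB = [2] + [24.2500] = [26.2500]
BᵀPA = [23.7500 -9.6250]
K = S⁻¹·BᵀPA = [0.9048 -0.3667]
A−BK = [-0.2857 0.4000; -0.4048 2.3667]
AᵀP(A−BK) = [1.8244 -0.9792; -0.9792 1.5958]
P' = Q + AᵀP(A−BK) = [3.8244 -1.9792; -1.9792 2.5958]
tr(P') = 6.4202


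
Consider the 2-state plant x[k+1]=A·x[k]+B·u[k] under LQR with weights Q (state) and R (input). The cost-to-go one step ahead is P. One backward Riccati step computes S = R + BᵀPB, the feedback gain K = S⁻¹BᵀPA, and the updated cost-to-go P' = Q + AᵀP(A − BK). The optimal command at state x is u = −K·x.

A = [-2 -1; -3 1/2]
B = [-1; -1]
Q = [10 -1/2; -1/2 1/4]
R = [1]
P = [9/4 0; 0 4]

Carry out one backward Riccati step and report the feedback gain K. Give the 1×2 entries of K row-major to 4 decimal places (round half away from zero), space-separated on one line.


2.2759 0.0345

BᵀP = [-2.2500 -4.0000]
S = R + BᵀPB = [1] + [6.2500] = [7.2500]
BᵀPA = [16.5000 0.2500]
K = S⁻¹·BᵀPA = [2.2759 0.0345]
A−BK = [0.2759 -0.9655; -0.7241 0.5345]
AᵀP(A−BK) = [7.4483 -2.0690; -2.0690 3.2414]
P' = Q + AᵀP(A−BK) = [17.4483 -2.5690; -2.5690 3.4914]
tr(P') = 20.9397


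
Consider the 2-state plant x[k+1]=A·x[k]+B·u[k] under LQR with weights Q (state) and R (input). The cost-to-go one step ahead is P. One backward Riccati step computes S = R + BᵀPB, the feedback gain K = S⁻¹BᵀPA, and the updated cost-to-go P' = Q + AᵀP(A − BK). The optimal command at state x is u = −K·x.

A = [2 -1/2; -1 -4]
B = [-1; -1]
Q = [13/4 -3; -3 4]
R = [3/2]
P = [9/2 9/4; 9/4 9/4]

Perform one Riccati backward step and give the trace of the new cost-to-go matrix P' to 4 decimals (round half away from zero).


22.4375

BᵀP = [-6.7500 -4.5000]
S = R + BᵀPB = [3/2] + [11.2500] = [12.7500]
BᵀPA = [-9.0000 21.3750]
K = S⁻¹·BᵀPA = [-0.7059 1.6765]
A−BK = [1.2941 1.1765; -1.7059 -2.3235]
AᵀP(A−BK) = [4.8971 2.7132; 2.7132 10.2904]
P' = Q + AᵀP(A−BK) = [8.1471 -0.2868; -0.2868 14.2904]
tr(P') = 22.4375


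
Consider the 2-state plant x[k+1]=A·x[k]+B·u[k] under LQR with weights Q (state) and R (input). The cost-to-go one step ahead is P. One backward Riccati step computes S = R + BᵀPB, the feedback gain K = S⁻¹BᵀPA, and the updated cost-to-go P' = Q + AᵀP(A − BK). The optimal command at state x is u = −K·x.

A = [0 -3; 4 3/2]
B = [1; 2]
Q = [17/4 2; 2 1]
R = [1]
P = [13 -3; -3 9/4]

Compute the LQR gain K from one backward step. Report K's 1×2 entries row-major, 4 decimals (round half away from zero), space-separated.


0.5455 -1.7045

BᵀP = [7.0000 1.5000]
S = R + BᵀPB = [1] + [10.0000] = [11.0000]
BᵀPA = [6.0000 -18.7500]
K = S⁻¹·BᵀPA = [0.5455 -1.7045]
A−BK = [-0.5455 -1.2955; 2.9091 4.9091]
AᵀP(A−BK) = [32.7273 59.7273; 59.7273 117.1023]
P' = Q + AᵀP(A−BK) = [36.9773 61.7273; 61.7273 118.1023]
tr(P') = 155.0795


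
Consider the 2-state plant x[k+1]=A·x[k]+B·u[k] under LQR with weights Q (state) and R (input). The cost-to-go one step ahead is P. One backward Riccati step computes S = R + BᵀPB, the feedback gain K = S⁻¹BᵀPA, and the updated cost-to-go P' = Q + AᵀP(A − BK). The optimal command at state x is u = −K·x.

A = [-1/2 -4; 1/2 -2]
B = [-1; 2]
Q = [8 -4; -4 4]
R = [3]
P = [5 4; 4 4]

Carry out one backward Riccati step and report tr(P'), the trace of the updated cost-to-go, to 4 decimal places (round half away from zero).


122.2188

BᵀP = [3.0000 4.0000]
S = R + BᵀPB = [3] + [5.0000] = [8.0000]
BᵀPA = [0.5000 -20.0000]
K = S⁻¹·BᵀPA = [0.0625 -2.5000]
A−BK = [-0.4375 -6.5000; 0.3750 3.0000]
AᵀP(A−BK) = [0.2188 3.2500; 3.2500 110.0000]
P' = Q + AᵀP(A−BK) = [8.2188 -0.7500; -0.7500 114.0000]
tr(P') = 122.2188


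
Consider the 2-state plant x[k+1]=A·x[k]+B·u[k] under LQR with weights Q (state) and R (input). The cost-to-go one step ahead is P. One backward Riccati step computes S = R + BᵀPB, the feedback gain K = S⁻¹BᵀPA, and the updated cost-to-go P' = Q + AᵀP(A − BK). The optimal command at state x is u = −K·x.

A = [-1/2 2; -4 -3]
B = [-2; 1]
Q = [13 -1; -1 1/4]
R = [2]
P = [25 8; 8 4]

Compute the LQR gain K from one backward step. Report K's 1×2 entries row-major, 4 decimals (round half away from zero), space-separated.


BᵀP = [-42.0000 -12.0000]
S = R + BᵀPB = [2] + [72.0000] = [74.0000]
BᵀPA = [69.0000 -48.0000]
K = S⁻¹·BᵀPA = [0.9324 -0.6486]
A−BK = [1.3649 0.7027; -4.9324 -2.3514]
AᵀP(A−BK) = [37.9122 15.7568; 15.7568 8.8649]
P' = Q + AᵀP(A−BK) = [50.9122 14.7568; 14.7568 9.1149]
tr(P') = 60.0270

0.9324 -0.6486


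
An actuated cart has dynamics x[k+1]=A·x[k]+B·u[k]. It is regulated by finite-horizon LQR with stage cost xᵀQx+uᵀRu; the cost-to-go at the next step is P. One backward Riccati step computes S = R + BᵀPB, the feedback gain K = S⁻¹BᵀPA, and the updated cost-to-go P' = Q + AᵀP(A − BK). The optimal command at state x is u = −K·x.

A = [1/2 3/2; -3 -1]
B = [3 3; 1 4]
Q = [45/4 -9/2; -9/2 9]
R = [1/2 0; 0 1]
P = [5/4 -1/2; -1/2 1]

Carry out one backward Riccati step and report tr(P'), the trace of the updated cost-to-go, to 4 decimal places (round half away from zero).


BᵀP = [3.2500 -0.5000; 1.7500 2.5000]
S = R + BᵀPB = [1/2 0; 0 1] + [9.2500 7.7500; 7.7500 15.2500] = [9.7500 7.7500; 7.7500 16.2500]
BᵀPA = [3.1250 5.3750; -6.6250 0.1250]
K = S⁻¹·BᵀPA = [1.0381 0.8780; -0.9028 -0.4111]
A−BK = [0.0940 0.0991; -0.4269 -0.2338]
AᵀP(A−BK) = [1.5874 0.9705; 0.9705 0.6445]
P' = Q + AᵀP(A−BK) = [12.8374 -3.5295; -3.5295 9.6445]
tr(P') = 22.4819

22.4819


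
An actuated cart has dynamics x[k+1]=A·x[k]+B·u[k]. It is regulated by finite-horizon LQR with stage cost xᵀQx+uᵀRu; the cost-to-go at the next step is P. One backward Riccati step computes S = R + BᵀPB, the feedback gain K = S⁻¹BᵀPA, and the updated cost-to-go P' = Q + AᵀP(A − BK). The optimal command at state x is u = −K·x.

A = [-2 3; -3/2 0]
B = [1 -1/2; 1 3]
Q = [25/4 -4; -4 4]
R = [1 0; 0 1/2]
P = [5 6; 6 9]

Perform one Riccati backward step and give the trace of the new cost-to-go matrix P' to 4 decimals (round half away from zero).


16.8527

BᵀP = [11.0000 15.0000; 15.5000 24.0000]
S = R + BᵀPB = [1 0; 0 1/2] + [26.0000 39.5000; 39.5000 64.2500] = [27.0000 39.5000; 39.5000 64.7500]
BᵀPA = [-44.5000 33.0000; -67.0000 46.5000]
K = S⁻¹·BᵀPA = [-1.2493 1.5957; -0.2726 -0.2553]
A−BK = [-0.8870 1.2766; 0.5672 -0.8298]
AᵀP(A−BK) = [2.3900 -3.0957; -3.0957 4.2128]
P' = Q + AᵀP(A−BK) = [8.6400 -7.0957; -7.0957 8.2128]
tr(P') = 16.8527


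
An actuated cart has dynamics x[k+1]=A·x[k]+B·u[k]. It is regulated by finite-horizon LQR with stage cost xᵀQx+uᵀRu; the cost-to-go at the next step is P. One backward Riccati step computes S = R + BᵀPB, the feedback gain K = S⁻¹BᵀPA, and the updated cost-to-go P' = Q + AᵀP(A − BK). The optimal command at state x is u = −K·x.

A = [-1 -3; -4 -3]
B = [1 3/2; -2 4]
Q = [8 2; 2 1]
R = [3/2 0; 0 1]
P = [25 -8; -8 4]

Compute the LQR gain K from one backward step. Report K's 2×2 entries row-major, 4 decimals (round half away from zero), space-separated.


0.2811 -1.0481 -0.8237 -1.2325

BᵀP = [41.0000 -16.0000; 5.5000 4.0000]
S = R + BᵀPB = [3/2 0; 0 1] + [73.0000 -2.5000; -2.5000 24.2500] = [74.5000 -2.5000; -2.5000 25.2500]
BᵀPA = [23.0000 -75.0000; -21.5000 -28.5000]
K = S⁻¹·BᵀPA = [0.2811 -1.0481; -0.8237 -1.2325]
A−BK = [-0.0456 -0.1032; -0.1432 -0.1662]
AᵀP(A−BK) = [0.8265 0.6072; 0.6072 3.2690]
P' = Q + AᵀP(A−BK) = [8.8265 2.6072; 2.6072 4.2690]
tr(P') = 13.0955


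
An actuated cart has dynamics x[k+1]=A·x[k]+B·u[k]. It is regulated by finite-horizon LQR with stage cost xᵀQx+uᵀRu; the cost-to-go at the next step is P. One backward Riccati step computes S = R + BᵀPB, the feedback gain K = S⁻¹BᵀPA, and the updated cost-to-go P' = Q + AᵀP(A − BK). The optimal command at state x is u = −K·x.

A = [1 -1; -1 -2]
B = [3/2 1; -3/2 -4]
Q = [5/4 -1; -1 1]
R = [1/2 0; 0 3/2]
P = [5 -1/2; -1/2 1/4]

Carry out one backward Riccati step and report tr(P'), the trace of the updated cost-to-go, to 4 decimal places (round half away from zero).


3.4963

BᵀP = [8.2500 -1.1250; 7.0000 -1.5000]
S = R + BᵀPB = [1/2 0; 0 3/2] + [14.0625 12.7500; 12.7500 13.0000] = [14.5625 12.7500; 12.7500 14.5000]
BᵀPA = [9.3750 -6.0000; 8.5000 -4.0000]
K = S⁻¹·BᵀPA = [0.5672 -0.7408; 0.0875 0.3756]
A−BK = [0.0617 -0.2643; 0.2006 -1.6090]
AᵀP(A−BK) = [0.1891 -0.2469; -0.2469 1.0572]
P' = Q + AᵀP(A−BK) = [1.4391 -1.2469; -1.2469 2.0572]
tr(P') = 3.4963


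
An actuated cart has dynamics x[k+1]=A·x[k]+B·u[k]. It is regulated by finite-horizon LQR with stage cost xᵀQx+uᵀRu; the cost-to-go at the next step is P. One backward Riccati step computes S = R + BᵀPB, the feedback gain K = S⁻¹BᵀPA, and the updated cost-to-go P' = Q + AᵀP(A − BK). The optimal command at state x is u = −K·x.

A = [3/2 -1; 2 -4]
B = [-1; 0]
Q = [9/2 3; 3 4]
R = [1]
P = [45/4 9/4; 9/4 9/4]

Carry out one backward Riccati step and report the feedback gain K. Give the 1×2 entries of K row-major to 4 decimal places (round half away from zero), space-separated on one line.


-1.7449 1.6531

BᵀP = [-11.2500 -2.2500]
S = R + BᵀPB = [1] + [11.2500] = [12.2500]
BᵀPA = [-21.3750 20.2500]
K = S⁻¹·BᵀPA = [-1.7449 1.6531]
A−BK = [-0.2449 0.6531; 2.0000 -4.0000]
AᵀP(A−BK) = [10.5153 -17.5408; -17.5408 31.7755]
P' = Q + AᵀP(A−BK) = [15.0153 -14.5408; -14.5408 35.7755]
tr(P') = 50.7908


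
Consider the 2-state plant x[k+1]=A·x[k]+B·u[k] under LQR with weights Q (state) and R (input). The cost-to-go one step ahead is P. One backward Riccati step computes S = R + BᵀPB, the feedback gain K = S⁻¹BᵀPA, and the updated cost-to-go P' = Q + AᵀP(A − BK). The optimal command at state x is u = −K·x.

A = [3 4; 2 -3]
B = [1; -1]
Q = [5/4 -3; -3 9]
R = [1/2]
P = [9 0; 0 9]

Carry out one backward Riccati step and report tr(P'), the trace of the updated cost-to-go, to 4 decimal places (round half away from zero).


133.3311

BᵀP = [9.0000 -9.0000]
S = R + BᵀPB = [1/2] + [18.0000] = [18.5000]
BᵀPA = [9.0000 63.0000]
K = S⁻¹·BᵀPA = [0.4865 3.4054]
A−BK = [2.5135 0.5946; 2.4865 0.4054]
AᵀP(A−BK) = [112.6216 23.3514; 23.3514 10.4595]
P' = Q + AᵀP(A−BK) = [113.8716 20.3514; 20.3514 19.4595]
tr(P') = 133.3311


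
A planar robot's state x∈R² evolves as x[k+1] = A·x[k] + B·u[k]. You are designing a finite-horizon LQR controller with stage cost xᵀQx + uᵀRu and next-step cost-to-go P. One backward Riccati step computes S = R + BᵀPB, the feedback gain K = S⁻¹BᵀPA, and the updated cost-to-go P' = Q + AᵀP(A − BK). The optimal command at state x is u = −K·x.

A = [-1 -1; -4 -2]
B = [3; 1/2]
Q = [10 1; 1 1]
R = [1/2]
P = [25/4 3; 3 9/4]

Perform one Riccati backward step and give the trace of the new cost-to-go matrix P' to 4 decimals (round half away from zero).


BᵀP = [20.2500 10.1250]
S = R + BᵀPB = [1/2] + [65.8125] = [66.3125]
BᵀPA = [-60.7500 -40.5000]
K = S⁻¹·BᵀPA = [-0.9161 -0.6107]
A−BK = [1.7484 0.8322; -3.5419 -1.6946]
AᵀP(A−BK) = [10.5959 5.1473; 5.1473 2.5148]
P' = Q + AᵀP(A−BK) = [20.5959 6.1473; 6.1473 3.5148]
tr(P') = 24.1107

24.1107


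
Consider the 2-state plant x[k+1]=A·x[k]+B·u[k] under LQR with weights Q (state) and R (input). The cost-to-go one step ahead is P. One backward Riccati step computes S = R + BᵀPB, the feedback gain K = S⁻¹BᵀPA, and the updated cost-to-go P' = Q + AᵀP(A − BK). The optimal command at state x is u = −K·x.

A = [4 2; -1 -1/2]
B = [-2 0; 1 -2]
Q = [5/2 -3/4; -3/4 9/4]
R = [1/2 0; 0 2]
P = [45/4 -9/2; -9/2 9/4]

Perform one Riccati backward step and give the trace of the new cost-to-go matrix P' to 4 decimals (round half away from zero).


7.1737

BᵀP = [-27.0000 11.2500; 9.0000 -4.5000]
S = R + BᵀPB = [1/2 0; 0 2] + [65.2500 -22.5000; -22.5000 9.0000] = [65.7500 -22.5000; -22.5000 11.0000]
BᵀPA = [-119.2500 -59.6250; 40.5000 20.2500]
K = S⁻¹·BᵀPA = [-1.8456 -0.9228; -0.0933 -0.0467]
A−BK = [0.3088 0.1544; 0.6590 0.3295]
AᵀP(A−BK) = [1.9389 0.9695; 0.9695 0.4847]
P' = Q + AᵀP(A−BK) = [4.4389 0.2195; 0.2195 2.7347]
tr(P') = 7.1737


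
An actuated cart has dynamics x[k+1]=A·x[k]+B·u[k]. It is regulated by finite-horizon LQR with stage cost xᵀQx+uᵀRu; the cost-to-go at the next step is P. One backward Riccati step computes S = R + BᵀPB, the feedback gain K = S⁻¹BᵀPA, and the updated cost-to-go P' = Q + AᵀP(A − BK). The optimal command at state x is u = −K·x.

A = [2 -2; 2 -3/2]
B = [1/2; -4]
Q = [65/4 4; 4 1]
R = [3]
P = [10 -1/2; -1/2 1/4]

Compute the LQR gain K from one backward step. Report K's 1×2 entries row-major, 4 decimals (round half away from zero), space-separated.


1.0000 -1.0543

BᵀP = [7.0000 -1.2500]
S = R + BᵀPB = [3] + [8.5000] = [11.5000]
BᵀPA = [11.5000 -12.1250]
K = S⁻¹·BᵀPA = [1.0000 -1.0543]
A−BK = [1.5000 -1.4728; 6.0000 -5.7174]
AᵀP(A−BK) = [25.5000 -25.1250; -25.1250 24.7785]
P' = Q + AᵀP(A−BK) = [41.7500 -21.1250; -21.1250 25.7785]
tr(P') = 67.5285


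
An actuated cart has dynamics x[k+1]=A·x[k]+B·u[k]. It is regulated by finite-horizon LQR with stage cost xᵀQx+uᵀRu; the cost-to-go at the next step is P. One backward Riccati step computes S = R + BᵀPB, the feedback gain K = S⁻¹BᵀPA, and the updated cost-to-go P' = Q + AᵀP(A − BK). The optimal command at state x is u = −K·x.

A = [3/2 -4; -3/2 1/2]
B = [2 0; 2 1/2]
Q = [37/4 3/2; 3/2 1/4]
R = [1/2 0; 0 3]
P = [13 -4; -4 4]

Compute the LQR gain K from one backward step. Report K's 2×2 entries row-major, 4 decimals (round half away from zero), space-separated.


0.7397 -1.9726 -1.5000 2.2500

BᵀP = [18.0000 0.0000; -2.0000 2.0000]
S = R + BᵀPB = [1/2 0; 0 3] + [36.0000 0.0000; 0.0000 1.0000] = [36.5000 0.0000; 0.0000 4.0000]
BᵀPA = [27.0000 -72.0000; -6.0000 9.0000]
K = S⁻¹·BᵀPA = [0.7397 -1.9726; -1.5000 2.2500]
A−BK = [0.0205 -0.0548; -2.2295 3.3202]
AᵀP(A−BK) = [27.2774 -41.2397; -41.2397 62.7226]
P' = Q + AᵀP(A−BK) = [36.5274 -39.7397; -39.7397 62.9726]
tr(P') = 99.5000


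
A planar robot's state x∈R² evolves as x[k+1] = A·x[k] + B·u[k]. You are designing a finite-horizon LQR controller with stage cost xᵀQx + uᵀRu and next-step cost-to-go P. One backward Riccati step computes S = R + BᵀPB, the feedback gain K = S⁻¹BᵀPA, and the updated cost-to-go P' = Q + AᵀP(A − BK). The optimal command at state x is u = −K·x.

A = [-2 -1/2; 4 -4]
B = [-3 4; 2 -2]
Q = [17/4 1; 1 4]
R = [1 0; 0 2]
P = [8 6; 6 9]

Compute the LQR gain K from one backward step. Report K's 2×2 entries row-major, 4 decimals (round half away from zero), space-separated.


3.1888 -4.2378 1.9580 -3.3916

BᵀP = [-12.0000 0.0000; 20.0000 6.0000]
S = R + BᵀPB = [1 0; 0 2] + [36.0000 -48.0000; -48.0000 68.0000] = [37.0000 -48.0000; -48.0000 70.0000]
BᵀPA = [24.0000 6.0000; -16.0000 -34.0000]
K = S⁻¹·BᵀPA = [3.1888 -4.2378; 1.9580 -3.3916]
A−BK = [-0.2657 0.3531; 1.5385 -2.3077]
AᵀP(A−BK) = [34.7972 -52.5594; -52.5594 80.1119]
P' = Q + AᵀP(A−BK) = [39.0472 -51.5594; -51.5594 84.1119]
tr(P') = 123.1591


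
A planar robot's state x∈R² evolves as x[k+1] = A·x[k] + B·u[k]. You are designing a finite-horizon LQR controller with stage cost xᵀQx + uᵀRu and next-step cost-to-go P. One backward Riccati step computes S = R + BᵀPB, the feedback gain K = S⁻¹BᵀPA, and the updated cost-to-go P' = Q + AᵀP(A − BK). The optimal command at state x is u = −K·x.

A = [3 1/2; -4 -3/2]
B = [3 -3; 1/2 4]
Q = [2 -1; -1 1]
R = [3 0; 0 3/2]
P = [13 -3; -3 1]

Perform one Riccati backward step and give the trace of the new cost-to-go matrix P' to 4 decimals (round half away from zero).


4.5034

BᵀP = [37.5000 -8.5000; -51.0000 13.0000]
S = R + BᵀPB = [3 0; 0 3/2] + [108.2500 -146.5000; -146.5000 205.0000] = [111.2500 -146.5000; -146.5000 206.5000]
BᵀPA = [146.5000 31.5000; -205.0000 -45.0000]
K = S⁻¹·BᵀPA = [0.1454 -0.0581; -0.8896 -0.2591]
A−BK = [-0.1050 -0.1031; -0.5145 -0.4345]
AᵀP(A−BK) = [1.3343 0.3887; 0.3887 0.1690]
P' = Q + AᵀP(A−BK) = [3.3343 -0.6113; -0.6113 1.1690]
tr(P') = 4.5034


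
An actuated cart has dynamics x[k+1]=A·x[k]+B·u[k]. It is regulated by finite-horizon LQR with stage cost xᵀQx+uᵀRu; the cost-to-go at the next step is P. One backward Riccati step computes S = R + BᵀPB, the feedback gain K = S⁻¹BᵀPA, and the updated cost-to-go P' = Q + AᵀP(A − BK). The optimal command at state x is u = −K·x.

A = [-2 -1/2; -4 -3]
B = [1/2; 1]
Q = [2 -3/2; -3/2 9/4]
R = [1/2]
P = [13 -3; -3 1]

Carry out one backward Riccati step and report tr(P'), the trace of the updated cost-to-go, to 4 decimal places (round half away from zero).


13.1786

BᵀP = [3.5000 -0.5000]
S = R + BᵀPB = [1/2] + [1.2500] = [1.7500]
BᵀPA = [-5.0000 -0.2500]
K = S⁻¹·BᵀPA = [-2.8571 -0.1429]
A−BK = [-0.5714 -0.4286; -1.1429 -2.8571]
AᵀP(A−BK) = [5.7143 0.2857; 0.2857 3.2143]
P' = Q + AᵀP(A−BK) = [7.7143 -1.2143; -1.2143 5.4643]
tr(P') = 13.1786


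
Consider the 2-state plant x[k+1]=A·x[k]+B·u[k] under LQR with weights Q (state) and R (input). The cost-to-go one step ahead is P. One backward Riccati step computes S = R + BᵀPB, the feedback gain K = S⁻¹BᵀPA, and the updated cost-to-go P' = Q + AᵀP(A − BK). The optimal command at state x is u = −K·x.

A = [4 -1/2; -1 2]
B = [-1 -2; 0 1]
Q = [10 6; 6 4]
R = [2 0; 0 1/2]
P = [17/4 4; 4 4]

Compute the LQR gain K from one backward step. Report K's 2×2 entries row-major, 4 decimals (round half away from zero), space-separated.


BᵀP = [-4.2500 -4.0000; -4.5000 -4.0000]
S = R + BᵀPB = [2 0; 0 1/2] + [4.2500 4.5000; 4.5000 5.0000] = [6.2500 4.5000; 4.5000 5.5000]
BᵀPA = [-13.0000 -5.8750; -14.0000 -5.7500]
K = S⁻¹·BᵀPA = [-0.6018 -0.4558; -2.0531 -0.6726]
A−BK = [-0.7080 -2.3009; 1.0531 2.6726]
AᵀP(A−BK) = [3.4336 2.1593; 2.1593 2.5177]
P' = Q + AᵀP(A−BK) = [13.4336 8.1593; 8.1593 6.5177]
tr(P') = 19.9513

-0.6018 -0.4558 -2.0531 -0.6726


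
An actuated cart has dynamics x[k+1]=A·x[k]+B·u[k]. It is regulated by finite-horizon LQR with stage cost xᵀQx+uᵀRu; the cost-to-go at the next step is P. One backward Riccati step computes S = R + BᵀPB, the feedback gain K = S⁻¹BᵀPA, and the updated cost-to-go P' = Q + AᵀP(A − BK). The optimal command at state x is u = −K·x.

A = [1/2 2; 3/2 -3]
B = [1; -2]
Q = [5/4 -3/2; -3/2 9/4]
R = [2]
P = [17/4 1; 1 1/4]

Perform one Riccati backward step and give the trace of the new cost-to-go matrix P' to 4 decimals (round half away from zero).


BᵀP = [2.2500 0.5000]
S = R + BᵀPB = [2] + [1.2500] = [3.2500]
BᵀPA = [1.8750 3.0000]
K = S⁻¹·BᵀPA = [0.5769 0.9231]
A−BK = [-0.0769 1.0769; 2.6538 -1.1538]
AᵀP(A−BK) = [2.0433 2.8942; 2.8942 4.4808]
P' = Q + AᵀP(A−BK) = [3.2933 1.3942; 1.3942 6.7308]
tr(P') = 10.0240

10.0240


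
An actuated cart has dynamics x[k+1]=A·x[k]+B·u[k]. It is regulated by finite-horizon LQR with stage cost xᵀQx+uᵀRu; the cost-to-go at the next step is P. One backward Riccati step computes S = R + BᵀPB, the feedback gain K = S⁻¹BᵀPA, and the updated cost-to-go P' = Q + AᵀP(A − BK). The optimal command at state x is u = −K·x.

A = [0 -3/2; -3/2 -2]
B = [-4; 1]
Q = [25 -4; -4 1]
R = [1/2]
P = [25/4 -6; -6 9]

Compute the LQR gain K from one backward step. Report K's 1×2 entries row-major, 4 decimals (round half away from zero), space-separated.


BᵀP = [-31.0000 33.0000]
S = R + BᵀPB = [1/2] + [157.0000] = [157.5000]
BᵀPA = [-49.5000 -19.5000]
K = S⁻¹·BᵀPA = [-0.3143 -0.1238]
A−BK = [-1.2571 -1.9952; -1.1857 -1.8762]
AᵀP(A−BK) = [4.6929 7.3714; 7.3714 11.6482]
P' = Q + AᵀP(A−BK) = [29.6929 3.3714; 3.3714 12.6482]
tr(P') = 42.3411

-0.3143 -0.1238


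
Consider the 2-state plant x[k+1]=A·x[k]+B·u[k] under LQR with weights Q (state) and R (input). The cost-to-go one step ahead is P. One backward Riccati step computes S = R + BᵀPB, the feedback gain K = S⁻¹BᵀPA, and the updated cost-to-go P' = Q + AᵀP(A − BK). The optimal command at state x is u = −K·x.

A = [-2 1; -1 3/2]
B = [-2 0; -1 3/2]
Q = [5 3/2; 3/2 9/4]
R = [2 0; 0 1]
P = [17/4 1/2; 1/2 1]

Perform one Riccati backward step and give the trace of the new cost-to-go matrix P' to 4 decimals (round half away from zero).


BᵀP = [-9.0000 -2.0000; 0.7500 1.5000]
S = R + BᵀPB = [2 0; 0 1] + [20.0000 -3.0000; -3.0000 2.2500] = [22.0000 -3.0000; -3.0000 3.2500]
BᵀPA = [20.0000 -12.0000; -3.0000 3.0000]
K = S⁻¹·BᵀPA = [0.8960 -0.4800; -0.0960 0.4800]
A−BK = [-0.2080 0.0400; 0.0400 0.3000]
AᵀP(A−BK) = [1.7920 -0.9600; -0.9600 0.8000]
P' = Q + AᵀP(A−BK) = [6.7920 0.5400; 0.5400 3.0500]
tr(P') = 9.8420

9.8420


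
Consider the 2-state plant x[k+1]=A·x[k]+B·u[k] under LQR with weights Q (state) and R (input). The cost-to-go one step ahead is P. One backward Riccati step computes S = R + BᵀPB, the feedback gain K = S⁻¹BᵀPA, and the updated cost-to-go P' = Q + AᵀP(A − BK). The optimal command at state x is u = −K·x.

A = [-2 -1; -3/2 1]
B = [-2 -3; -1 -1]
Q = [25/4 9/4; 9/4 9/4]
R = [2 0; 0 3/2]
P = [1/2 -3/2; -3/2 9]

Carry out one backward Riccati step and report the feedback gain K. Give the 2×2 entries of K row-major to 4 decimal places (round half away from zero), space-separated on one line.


BᵀP = [0.5000 -6.0000; 0.0000 -4.5000]
S = R + BᵀPB = [2 0; 0 3/2] + [5.0000 4.5000; 4.5000 4.5000] = [7.0000 4.5000; 4.5000 6.0000]
BᵀPA = [8.0000 -6.5000; 6.7500 -4.5000]
K = S⁻¹·BᵀPA = [0.8103 -0.8621; 0.5172 -0.1034]
A−BK = [1.1724 -3.0345; -0.1724 0.0345]
AᵀP(A−BK) = [3.2759 -4.1552; -4.1552 6.4310]
P' = Q + AᵀP(A−BK) = [9.5259 -1.9052; -1.9052 8.6810]
tr(P') = 18.2069

0.8103 -0.8621 0.5172 -0.1034
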